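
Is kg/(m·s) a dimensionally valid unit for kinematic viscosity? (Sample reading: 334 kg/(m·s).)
No

kinematic viscosity has SI base units: m^2 / s
kg/(m·s) does NOT reduce to m^2 / s; a valid unit for kinematic viscosity would be e.g. m²/s.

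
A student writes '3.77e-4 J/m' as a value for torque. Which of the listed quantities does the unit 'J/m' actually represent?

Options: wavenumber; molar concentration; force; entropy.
force

torque should have units dimensionally equivalent to kg * m^2 / s^2 (e.g. N·m).
The given unit 'J/m' reduces to kg * m / s^2. Of the listed options, that is the dimensionality of force.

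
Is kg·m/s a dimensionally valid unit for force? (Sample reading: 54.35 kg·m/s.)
No

force has SI base units: kg * m / s^2
kg·m/s does NOT reduce to kg * m / s^2; a valid unit for force would be e.g. N.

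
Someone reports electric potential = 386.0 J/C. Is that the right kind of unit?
Yes

electric potential has SI base units: kg * m^2 / (A * s^3)
J/C reduces to the same SI base units, so it is a valid unit for electric potential.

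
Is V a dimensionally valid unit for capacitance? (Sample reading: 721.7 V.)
No

capacitance has SI base units: A^2 * s^4 / (kg * m^2)
V does NOT reduce to A^2 * s^4 / (kg * m^2); a valid unit for capacitance would be e.g. F.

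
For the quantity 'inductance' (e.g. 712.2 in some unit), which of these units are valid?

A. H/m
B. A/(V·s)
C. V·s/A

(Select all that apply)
C

inductance has SI base units: kg * m^2 / (A^2 * s^2)

Checking each option against kg * m^2 / (A^2 * s^2):
  A. H/m: ✗ does not match
  B. A/(V·s): ✗ does not match
  C. V·s/A: ✓ matches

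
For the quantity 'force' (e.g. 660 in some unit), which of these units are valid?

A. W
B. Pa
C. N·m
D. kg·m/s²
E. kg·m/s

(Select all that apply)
D

force has SI base units: kg * m / s^2

Checking each option against kg * m / s^2:
  A. W: ✗ does not match
  B. Pa: ✗ does not match
  C. N·m: ✗ does not match
  D. kg·m/s²: ✓ matches
  E. kg·m/s: ✗ does not match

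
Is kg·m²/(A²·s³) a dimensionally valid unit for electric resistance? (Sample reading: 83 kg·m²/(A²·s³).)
Yes

electric resistance has SI base units: kg * m^2 / (A^2 * s^3)
kg·m²/(A²·s³) reduces to the same SI base units, so it is a valid unit for electric resistance.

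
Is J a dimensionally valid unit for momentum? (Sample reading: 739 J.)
No

momentum has SI base units: kg * m / s
J does NOT reduce to kg * m / s; a valid unit for momentum would be e.g. kg·m/s.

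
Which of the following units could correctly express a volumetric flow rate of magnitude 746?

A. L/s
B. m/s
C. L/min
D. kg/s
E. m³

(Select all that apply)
A, C

volumetric flow rate has SI base units: m^3 / s

Checking each option against m^3 / s:
  A. L/s: ✓ matches
  B. m/s: ✗ does not match
  C. L/min: ✓ matches
  D. kg/s: ✗ does not match
  E. m³: ✗ does not match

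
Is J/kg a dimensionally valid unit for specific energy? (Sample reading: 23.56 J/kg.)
Yes

specific energy has SI base units: m^2 / s^2
J/kg reduces to the same SI base units, so it is a valid unit for specific energy.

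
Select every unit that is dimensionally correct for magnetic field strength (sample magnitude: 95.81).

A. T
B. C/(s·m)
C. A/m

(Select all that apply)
B, C

magnetic field strength has SI base units: A / m

Checking each option against A / m:
  A. T: ✗ does not match
  B. C/(s·m): ✓ matches
  C. A/m: ✓ matches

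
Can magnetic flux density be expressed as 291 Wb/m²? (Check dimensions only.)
Yes

magnetic flux density has SI base units: kg / (A * s^2)
Wb/m² reduces to the same SI base units, so it is a valid unit for magnetic flux density.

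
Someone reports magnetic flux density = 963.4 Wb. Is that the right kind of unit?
No

magnetic flux density has SI base units: kg / (A * s^2)
Wb does NOT reduce to kg / (A * s^2); a valid unit for magnetic flux density would be e.g. T.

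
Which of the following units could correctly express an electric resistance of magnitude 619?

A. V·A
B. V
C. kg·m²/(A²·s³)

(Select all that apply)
C

electric resistance has SI base units: kg * m^2 / (A^2 * s^3)

Checking each option against kg * m^2 / (A^2 * s^3):
  A. V·A: ✗ does not match
  B. V: ✗ does not match
  C. kg·m²/(A²·s³): ✓ matches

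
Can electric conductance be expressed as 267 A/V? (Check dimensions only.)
Yes

electric conductance has SI base units: A^2 * s^3 / (kg * m^2)
A/V reduces to the same SI base units, so it is a valid unit for electric conductance.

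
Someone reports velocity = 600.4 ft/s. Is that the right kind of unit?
Yes

velocity has SI base units: m / s
ft/s reduces to the same SI base units, so it is a valid unit for velocity.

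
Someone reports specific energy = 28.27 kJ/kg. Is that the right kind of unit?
Yes

specific energy has SI base units: m^2 / s^2
kJ/kg reduces to the same SI base units, so it is a valid unit for specific energy.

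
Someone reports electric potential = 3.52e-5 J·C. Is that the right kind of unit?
No

electric potential has SI base units: kg * m^2 / (A * s^3)
J·C does NOT reduce to kg * m^2 / (A * s^3); a valid unit for electric potential would be e.g. V.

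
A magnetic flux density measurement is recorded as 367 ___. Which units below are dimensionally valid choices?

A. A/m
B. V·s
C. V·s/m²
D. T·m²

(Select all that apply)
C

magnetic flux density has SI base units: kg / (A * s^2)

Checking each option against kg / (A * s^2):
  A. A/m: ✗ does not match
  B. V·s: ✗ does not match
  C. V·s/m²: ✓ matches
  D. T·m²: ✗ does not match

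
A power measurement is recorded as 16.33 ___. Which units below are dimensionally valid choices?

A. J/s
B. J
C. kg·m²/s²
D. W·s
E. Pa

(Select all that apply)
A

power has SI base units: kg * m^2 / s^3

Checking each option against kg * m^2 / s^3:
  A. J/s: ✓ matches
  B. J: ✗ does not match
  C. kg·m²/s²: ✗ does not match
  D. W·s: ✗ does not match
  E. Pa: ✗ does not match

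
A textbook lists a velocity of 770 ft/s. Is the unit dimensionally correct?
Yes

velocity has SI base units: m / s
ft/s reduces to the same SI base units, so it is a valid unit for velocity.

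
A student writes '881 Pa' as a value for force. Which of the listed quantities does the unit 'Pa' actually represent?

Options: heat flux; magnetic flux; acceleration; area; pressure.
pressure

force should have units dimensionally equivalent to kg * m / s^2 (e.g. N).
The given unit 'Pa' reduces to kg / (m * s^2). Of the listed options, that is the dimensionality of pressure.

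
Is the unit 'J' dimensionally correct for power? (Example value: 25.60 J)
No

power has SI base units: kg * m^2 / s^3
J does NOT reduce to kg * m^2 / s^3; a valid unit for power would be e.g. W.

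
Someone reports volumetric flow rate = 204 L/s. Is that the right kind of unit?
Yes

volumetric flow rate has SI base units: m^3 / s
L/s reduces to the same SI base units, so it is a valid unit for volumetric flow rate.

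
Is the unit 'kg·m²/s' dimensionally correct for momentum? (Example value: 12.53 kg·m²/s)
No

momentum has SI base units: kg * m / s
kg·m²/s does NOT reduce to kg * m / s; a valid unit for momentum would be e.g. kg·m/s.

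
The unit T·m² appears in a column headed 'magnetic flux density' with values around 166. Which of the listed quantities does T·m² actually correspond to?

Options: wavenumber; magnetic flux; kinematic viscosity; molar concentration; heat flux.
magnetic flux

magnetic flux density should have units dimensionally equivalent to kg / (A * s^2) (e.g. T).
The given unit 'T·m²' reduces to kg * m^2 / (A * s^2). Of the listed options, that is the dimensionality of magnetic flux.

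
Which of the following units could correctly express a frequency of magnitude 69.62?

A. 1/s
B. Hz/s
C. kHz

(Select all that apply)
A, C

frequency has SI base units: 1 / s

Checking each option against 1 / s:
  A. 1/s: ✓ matches
  B. Hz/s: ✗ does not match
  C. kHz: ✓ matches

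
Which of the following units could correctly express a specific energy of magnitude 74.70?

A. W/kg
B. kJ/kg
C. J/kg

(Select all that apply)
B, C

specific energy has SI base units: m^2 / s^2

Checking each option against m^2 / s^2:
  A. W/kg: ✗ does not match
  B. kJ/kg: ✓ matches
  C. J/kg: ✓ matches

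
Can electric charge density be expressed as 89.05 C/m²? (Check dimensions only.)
No

electric charge density has SI base units: A * s / m^3
C/m² does NOT reduce to A * s / m^3; a valid unit for electric charge density would be e.g. C/m³.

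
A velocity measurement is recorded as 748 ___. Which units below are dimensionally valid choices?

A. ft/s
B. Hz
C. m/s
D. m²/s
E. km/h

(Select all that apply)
A, C, E

velocity has SI base units: m / s

Checking each option against m / s:
  A. ft/s: ✓ matches
  B. Hz: ✗ does not match
  C. m/s: ✓ matches
  D. m²/s: ✗ does not match
  E. km/h: ✓ matches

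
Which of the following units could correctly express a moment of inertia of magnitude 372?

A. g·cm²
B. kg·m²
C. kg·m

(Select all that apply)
A, B

moment of inertia has SI base units: kg * m^2

Checking each option against kg * m^2:
  A. g·cm²: ✓ matches
  B. kg·m²: ✓ matches
  C. kg·m: ✗ does not match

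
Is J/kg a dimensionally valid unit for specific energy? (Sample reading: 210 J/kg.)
Yes

specific energy has SI base units: m^2 / s^2
J/kg reduces to the same SI base units, so it is a valid unit for specific energy.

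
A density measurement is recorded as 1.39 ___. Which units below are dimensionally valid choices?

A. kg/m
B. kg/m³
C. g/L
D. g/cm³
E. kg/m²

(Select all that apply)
B, C, D

density has SI base units: kg / m^3

Checking each option against kg / m^3:
  A. kg/m: ✗ does not match
  B. kg/m³: ✓ matches
  C. g/L: ✓ matches
  D. g/cm³: ✓ matches
  E. kg/m²: ✗ does not match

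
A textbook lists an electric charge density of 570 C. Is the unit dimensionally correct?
No

electric charge density has SI base units: A * s / m^3
C does NOT reduce to A * s / m^3; a valid unit for electric charge density would be e.g. C/m³.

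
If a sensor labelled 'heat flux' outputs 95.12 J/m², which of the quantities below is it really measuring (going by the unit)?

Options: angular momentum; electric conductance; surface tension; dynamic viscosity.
surface tension

heat flux should have units dimensionally equivalent to kg / s^3 (e.g. W/m²).
The given unit 'J/m²' reduces to kg / s^2. Of the listed options, that is the dimensionality of surface tension.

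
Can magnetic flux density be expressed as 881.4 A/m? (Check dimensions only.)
No

magnetic flux density has SI base units: kg / (A * s^2)
A/m does NOT reduce to kg / (A * s^2); a valid unit for magnetic flux density would be e.g. T.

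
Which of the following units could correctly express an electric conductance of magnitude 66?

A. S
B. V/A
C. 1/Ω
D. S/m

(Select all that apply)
A, C

electric conductance has SI base units: A^2 * s^3 / (kg * m^2)

Checking each option against A^2 * s^3 / (kg * m^2):
  A. S: ✓ matches
  B. V/A: ✗ does not match
  C. 1/Ω: ✓ matches
  D. S/m: ✗ does not match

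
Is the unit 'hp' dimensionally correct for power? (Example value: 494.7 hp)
Yes

power has SI base units: kg * m^2 / s^3
hp reduces to the same SI base units, so it is a valid unit for power.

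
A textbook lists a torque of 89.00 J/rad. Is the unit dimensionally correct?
Yes

torque has SI base units: kg * m^2 / s^2
J/rad reduces to the same SI base units, so it is a valid unit for torque.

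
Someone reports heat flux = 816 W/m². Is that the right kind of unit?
Yes

heat flux has SI base units: kg / s^3
W/m² reduces to the same SI base units, so it is a valid unit for heat flux.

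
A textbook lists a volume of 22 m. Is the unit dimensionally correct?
No

volume has SI base units: m^3
m does NOT reduce to m^3; a valid unit for volume would be e.g. m³.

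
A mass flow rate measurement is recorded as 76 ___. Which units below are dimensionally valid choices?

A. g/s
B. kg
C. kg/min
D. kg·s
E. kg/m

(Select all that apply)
A, C

mass flow rate has SI base units: kg / s

Checking each option against kg / s:
  A. g/s: ✓ matches
  B. kg: ✗ does not match
  C. kg/min: ✓ matches
  D. kg·s: ✗ does not match
  E. kg/m: ✗ does not match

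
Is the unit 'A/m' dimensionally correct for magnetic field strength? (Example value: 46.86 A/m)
Yes

magnetic field strength has SI base units: A / m
A/m reduces to the same SI base units, so it is a valid unit for magnetic field strength.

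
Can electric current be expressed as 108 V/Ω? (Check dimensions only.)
Yes

electric current has SI base units: A
V/Ω reduces to the same SI base units, so it is a valid unit for electric current.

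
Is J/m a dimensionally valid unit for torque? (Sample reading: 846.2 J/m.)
No

torque has SI base units: kg * m^2 / s^2
J/m does NOT reduce to kg * m^2 / s^2; a valid unit for torque would be e.g. N·m.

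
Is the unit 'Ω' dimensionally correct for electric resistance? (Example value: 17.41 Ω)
Yes

electric resistance has SI base units: kg * m^2 / (A^2 * s^3)
Ω reduces to the same SI base units, so it is a valid unit for electric resistance.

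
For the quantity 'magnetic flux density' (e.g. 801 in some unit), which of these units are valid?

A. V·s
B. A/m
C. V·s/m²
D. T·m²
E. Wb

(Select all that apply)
C

magnetic flux density has SI base units: kg / (A * s^2)

Checking each option against kg / (A * s^2):
  A. V·s: ✗ does not match
  B. A/m: ✗ does not match
  C. V·s/m²: ✓ matches
  D. T·m²: ✗ does not match
  E. Wb: ✗ does not match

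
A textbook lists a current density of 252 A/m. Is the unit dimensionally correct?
No

current density has SI base units: A / m^2
A/m does NOT reduce to A / m^2; a valid unit for current density would be e.g. A/m².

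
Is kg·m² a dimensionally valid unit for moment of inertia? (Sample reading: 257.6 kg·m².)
Yes

moment of inertia has SI base units: kg * m^2
kg·m² reduces to the same SI base units, so it is a valid unit for moment of inertia.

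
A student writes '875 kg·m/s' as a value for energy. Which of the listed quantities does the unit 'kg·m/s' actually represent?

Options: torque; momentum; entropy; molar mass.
momentum

energy should have units dimensionally equivalent to kg * m^2 / s^2 (e.g. J).
The given unit 'kg·m/s' reduces to kg * m / s. Of the listed options, that is the dimensionality of momentum.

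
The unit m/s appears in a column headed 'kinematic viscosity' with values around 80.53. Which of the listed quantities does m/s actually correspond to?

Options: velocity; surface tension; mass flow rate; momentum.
velocity

kinematic viscosity should have units dimensionally equivalent to m^2 / s (e.g. m²/s).
The given unit 'm/s' reduces to m / s. Of the listed options, that is the dimensionality of velocity.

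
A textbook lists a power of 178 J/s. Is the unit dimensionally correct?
Yes

power has SI base units: kg * m^2 / s^3
J/s reduces to the same SI base units, so it is a valid unit for power.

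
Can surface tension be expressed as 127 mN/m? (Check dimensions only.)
Yes

surface tension has SI base units: kg / s^2
mN/m reduces to the same SI base units, so it is a valid unit for surface tension.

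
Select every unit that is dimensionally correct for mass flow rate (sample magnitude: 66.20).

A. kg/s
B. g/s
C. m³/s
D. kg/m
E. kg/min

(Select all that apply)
A, B, E

mass flow rate has SI base units: kg / s

Checking each option against kg / s:
  A. kg/s: ✓ matches
  B. g/s: ✓ matches
  C. m³/s: ✗ does not match
  D. kg/m: ✗ does not match
  E. kg/min: ✓ matches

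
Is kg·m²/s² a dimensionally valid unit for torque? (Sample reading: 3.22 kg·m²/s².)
Yes

torque has SI base units: kg * m^2 / s^2
kg·m²/s² reduces to the same SI base units, so it is a valid unit for torque.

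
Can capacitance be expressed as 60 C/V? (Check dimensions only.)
Yes

capacitance has SI base units: A^2 * s^4 / (kg * m^2)
C/V reduces to the same SI base units, so it is a valid unit for capacitance.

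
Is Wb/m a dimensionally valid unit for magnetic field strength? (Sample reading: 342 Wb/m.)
No

magnetic field strength has SI base units: A / m
Wb/m does NOT reduce to A / m; a valid unit for magnetic field strength would be e.g. A/m.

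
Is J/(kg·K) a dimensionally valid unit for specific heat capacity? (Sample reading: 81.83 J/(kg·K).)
Yes

specific heat capacity has SI base units: m^2 / (s^2 * K)
J/(kg·K) reduces to the same SI base units, so it is a valid unit for specific heat capacity.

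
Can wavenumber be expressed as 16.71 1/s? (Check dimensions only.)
No

wavenumber has SI base units: 1 / m
1/s does NOT reduce to 1 / m; a valid unit for wavenumber would be e.g. 1/m.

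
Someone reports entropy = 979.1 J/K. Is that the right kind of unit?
Yes

entropy has SI base units: kg * m^2 / (s^2 * K)
J/K reduces to the same SI base units, so it is a valid unit for entropy.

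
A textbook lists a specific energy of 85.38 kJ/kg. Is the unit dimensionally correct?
Yes

specific energy has SI base units: m^2 / s^2
kJ/kg reduces to the same SI base units, so it is a valid unit for specific energy.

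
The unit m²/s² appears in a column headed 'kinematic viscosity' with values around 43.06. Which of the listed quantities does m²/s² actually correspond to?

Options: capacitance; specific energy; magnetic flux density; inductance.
specific energy

kinematic viscosity should have units dimensionally equivalent to m^2 / s (e.g. m²/s).
The given unit 'm²/s²' reduces to m^2 / s^2. Of the listed options, that is the dimensionality of specific energy.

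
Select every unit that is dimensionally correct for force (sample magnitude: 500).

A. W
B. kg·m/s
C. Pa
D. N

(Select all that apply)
D

force has SI base units: kg * m / s^2

Checking each option against kg * m / s^2:
  A. W: ✗ does not match
  B. kg·m/s: ✗ does not match
  C. Pa: ✗ does not match
  D. N: ✓ matches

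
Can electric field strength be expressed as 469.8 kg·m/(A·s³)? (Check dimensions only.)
Yes

electric field strength has SI base units: kg * m / (A * s^3)
kg·m/(A·s³) reduces to the same SI base units, so it is a valid unit for electric field strength.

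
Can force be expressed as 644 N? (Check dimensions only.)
Yes

force has SI base units: kg * m / s^2
N reduces to the same SI base units, so it is a valid unit for force.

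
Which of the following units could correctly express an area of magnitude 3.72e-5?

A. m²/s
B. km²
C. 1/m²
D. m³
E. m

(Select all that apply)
B

area has SI base units: m^2

Checking each option against m^2:
  A. m²/s: ✗ does not match
  B. km²: ✓ matches
  C. 1/m²: ✗ does not match
  D. m³: ✗ does not match
  E. m: ✗ does not match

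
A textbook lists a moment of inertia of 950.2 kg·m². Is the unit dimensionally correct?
Yes

moment of inertia has SI base units: kg * m^2
kg·m² reduces to the same SI base units, so it is a valid unit for moment of inertia.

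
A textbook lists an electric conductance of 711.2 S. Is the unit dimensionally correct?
Yes

electric conductance has SI base units: A^2 * s^3 / (kg * m^2)
S reduces to the same SI base units, so it is a valid unit for electric conductance.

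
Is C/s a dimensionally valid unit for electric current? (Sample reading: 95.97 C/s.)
Yes

electric current has SI base units: A
C/s reduces to the same SI base units, so it is a valid unit for electric current.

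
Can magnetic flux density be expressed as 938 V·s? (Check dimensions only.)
No

magnetic flux density has SI base units: kg / (A * s^2)
V·s does NOT reduce to kg / (A * s^2); a valid unit for magnetic flux density would be e.g. T.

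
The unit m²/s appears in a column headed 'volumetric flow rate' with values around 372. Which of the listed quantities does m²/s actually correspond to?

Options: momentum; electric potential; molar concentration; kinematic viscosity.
kinematic viscosity

volumetric flow rate should have units dimensionally equivalent to m^3 / s (e.g. m³/s).
The given unit 'm²/s' reduces to m^2 / s. Of the listed options, that is the dimensionality of kinematic viscosity.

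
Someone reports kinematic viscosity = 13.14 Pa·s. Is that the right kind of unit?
No

kinematic viscosity has SI base units: m^2 / s
Pa·s does NOT reduce to m^2 / s; a valid unit for kinematic viscosity would be e.g. m²/s.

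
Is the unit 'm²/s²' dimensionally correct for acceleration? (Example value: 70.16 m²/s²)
No

acceleration has SI base units: m / s^2
m²/s² does NOT reduce to m / s^2; a valid unit for acceleration would be e.g. m/s².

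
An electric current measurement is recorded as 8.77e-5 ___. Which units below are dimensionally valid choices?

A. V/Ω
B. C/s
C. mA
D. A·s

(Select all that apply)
A, B, C

electric current has SI base units: A

Checking each option against A:
  A. V/Ω: ✓ matches
  B. C/s: ✓ matches
  C. mA: ✓ matches
  D. A·s: ✗ does not match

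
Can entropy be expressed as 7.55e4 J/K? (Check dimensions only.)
Yes

entropy has SI base units: kg * m^2 / (s^2 * K)
J/K reduces to the same SI base units, so it is a valid unit for entropy.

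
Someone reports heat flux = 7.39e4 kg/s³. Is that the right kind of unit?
Yes

heat flux has SI base units: kg / s^3
kg/s³ reduces to the same SI base units, so it is a valid unit for heat flux.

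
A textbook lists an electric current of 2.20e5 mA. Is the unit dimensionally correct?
Yes

electric current has SI base units: A
mA reduces to the same SI base units, so it is a valid unit for electric current.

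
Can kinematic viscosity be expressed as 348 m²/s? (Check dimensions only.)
Yes

kinematic viscosity has SI base units: m^2 / s
m²/s reduces to the same SI base units, so it is a valid unit for kinematic viscosity.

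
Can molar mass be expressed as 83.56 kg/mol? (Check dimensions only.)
Yes

molar mass has SI base units: kg / mol
kg/mol reduces to the same SI base units, so it is a valid unit for molar mass.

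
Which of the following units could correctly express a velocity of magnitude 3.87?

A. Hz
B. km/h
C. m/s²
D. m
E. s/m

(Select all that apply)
B

velocity has SI base units: m / s

Checking each option against m / s:
  A. Hz: ✗ does not match
  B. km/h: ✓ matches
  C. m/s²: ✗ does not match
  D. m: ✗ does not match
  E. s/m: ✗ does not match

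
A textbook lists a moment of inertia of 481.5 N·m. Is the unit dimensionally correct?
No

moment of inertia has SI base units: kg * m^2
N·m does NOT reduce to kg * m^2; a valid unit for moment of inertia would be e.g. kg·m².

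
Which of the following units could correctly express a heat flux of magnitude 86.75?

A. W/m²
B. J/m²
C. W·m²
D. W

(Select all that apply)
A

heat flux has SI base units: kg / s^3

Checking each option against kg / s^3:
  A. W/m²: ✓ matches
  B. J/m²: ✗ does not match
  C. W·m²: ✗ does not match
  D. W: ✗ does not match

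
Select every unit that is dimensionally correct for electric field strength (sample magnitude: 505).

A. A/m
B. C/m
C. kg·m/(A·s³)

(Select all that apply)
C

electric field strength has SI base units: kg * m / (A * s^3)

Checking each option against kg * m / (A * s^3):
  A. A/m: ✗ does not match
  B. C/m: ✗ does not match
  C. kg·m/(A·s³): ✓ matches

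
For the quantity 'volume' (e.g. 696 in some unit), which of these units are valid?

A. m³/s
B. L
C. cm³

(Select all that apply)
B, C

volume has SI base units: m^3

Checking each option against m^3:
  A. m³/s: ✗ does not match
  B. L: ✓ matches
  C. cm³: ✓ matches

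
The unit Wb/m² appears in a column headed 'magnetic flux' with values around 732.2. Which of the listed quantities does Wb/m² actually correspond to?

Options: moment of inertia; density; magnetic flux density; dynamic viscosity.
magnetic flux density

magnetic flux should have units dimensionally equivalent to kg * m^2 / (A * s^2) (e.g. Wb).
The given unit 'Wb/m²' reduces to kg / (A * s^2). Of the listed options, that is the dimensionality of magnetic flux density.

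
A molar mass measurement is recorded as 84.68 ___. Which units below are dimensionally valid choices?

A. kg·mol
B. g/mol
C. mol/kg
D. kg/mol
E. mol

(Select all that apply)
B, D

molar mass has SI base units: kg / mol

Checking each option against kg / mol:
  A. kg·mol: ✗ does not match
  B. g/mol: ✓ matches
  C. mol/kg: ✗ does not match
  D. kg/mol: ✓ matches
  E. mol: ✗ does not match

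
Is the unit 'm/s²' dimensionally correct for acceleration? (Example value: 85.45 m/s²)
Yes

acceleration has SI base units: m / s^2
m/s² reduces to the same SI base units, so it is a valid unit for acceleration.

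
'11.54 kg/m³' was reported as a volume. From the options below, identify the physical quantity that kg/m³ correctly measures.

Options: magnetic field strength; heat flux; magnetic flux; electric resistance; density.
density

volume should have units dimensionally equivalent to m^3 (e.g. m³).
The given unit 'kg/m³' reduces to kg / m^3. Of the listed options, that is the dimensionality of density.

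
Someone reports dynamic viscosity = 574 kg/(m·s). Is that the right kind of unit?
Yes

dynamic viscosity has SI base units: kg / (m * s)
kg/(m·s) reduces to the same SI base units, so it is a valid unit for dynamic viscosity.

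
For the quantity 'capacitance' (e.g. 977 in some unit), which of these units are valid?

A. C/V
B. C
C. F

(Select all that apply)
A, C

capacitance has SI base units: A^2 * s^4 / (kg * m^2)

Checking each option against A^2 * s^4 / (kg * m^2):
  A. C/V: ✓ matches
  B. C: ✗ does not match
  C. F: ✓ matches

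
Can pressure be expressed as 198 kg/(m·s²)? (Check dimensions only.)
Yes

pressure has SI base units: kg / (m * s^2)
kg/(m·s²) reduces to the same SI base units, so it is a valid unit for pressure.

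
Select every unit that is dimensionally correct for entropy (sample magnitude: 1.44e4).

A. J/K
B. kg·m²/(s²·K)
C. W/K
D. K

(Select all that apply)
A, B

entropy has SI base units: kg * m^2 / (s^2 * K)

Checking each option against kg * m^2 / (s^2 * K):
  A. J/K: ✓ matches
  B. kg·m²/(s²·K): ✓ matches
  C. W/K: ✗ does not match
  D. K: ✗ does not match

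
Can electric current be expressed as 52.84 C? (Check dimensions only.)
No

electric current has SI base units: A
C does NOT reduce to A; a valid unit for electric current would be e.g. A.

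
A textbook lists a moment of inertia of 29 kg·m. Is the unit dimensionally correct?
No

moment of inertia has SI base units: kg * m^2
kg·m does NOT reduce to kg * m^2; a valid unit for moment of inertia would be e.g. kg·m².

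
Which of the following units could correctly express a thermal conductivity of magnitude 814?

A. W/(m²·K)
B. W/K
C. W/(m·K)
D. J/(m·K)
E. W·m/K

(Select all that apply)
C

thermal conductivity has SI base units: kg * m / (s^3 * K)

Checking each option against kg * m / (s^3 * K):
  A. W/(m²·K): ✗ does not match
  B. W/K: ✗ does not match
  C. W/(m·K): ✓ matches
  D. J/(m·K): ✗ does not match
  E. W·m/K: ✗ does not match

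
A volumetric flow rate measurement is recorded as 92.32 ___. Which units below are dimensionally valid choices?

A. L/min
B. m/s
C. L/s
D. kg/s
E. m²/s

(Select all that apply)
A, C

volumetric flow rate has SI base units: m^3 / s

Checking each option against m^3 / s:
  A. L/min: ✓ matches
  B. m/s: ✗ does not match
  C. L/s: ✓ matches
  D. kg/s: ✗ does not match
  E. m²/s: ✗ does not match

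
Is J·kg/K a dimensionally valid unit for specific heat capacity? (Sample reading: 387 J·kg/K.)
No

specific heat capacity has SI base units: m^2 / (s^2 * K)
J·kg/K does NOT reduce to m^2 / (s^2 * K); a valid unit for specific heat capacity would be e.g. J/(kg·K).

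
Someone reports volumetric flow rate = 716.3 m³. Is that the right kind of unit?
No

volumetric flow rate has SI base units: m^3 / s
m³ does NOT reduce to m^3 / s; a valid unit for volumetric flow rate would be e.g. m³/s.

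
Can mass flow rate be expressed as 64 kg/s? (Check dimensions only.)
Yes

mass flow rate has SI base units: kg / s
kg/s reduces to the same SI base units, so it is a valid unit for mass flow rate.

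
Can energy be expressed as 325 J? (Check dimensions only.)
Yes

energy has SI base units: kg * m^2 / s^2
J reduces to the same SI base units, so it is a valid unit for energy.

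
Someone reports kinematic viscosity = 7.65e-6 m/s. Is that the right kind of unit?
No

kinematic viscosity has SI base units: m^2 / s
m/s does NOT reduce to m^2 / s; a valid unit for kinematic viscosity would be e.g. m²/s.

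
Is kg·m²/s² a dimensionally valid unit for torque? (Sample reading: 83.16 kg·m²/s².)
Yes

torque has SI base units: kg * m^2 / s^2
kg·m²/s² reduces to the same SI base units, so it is a valid unit for torque.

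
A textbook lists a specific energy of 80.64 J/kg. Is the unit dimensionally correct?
Yes

specific energy has SI base units: m^2 / s^2
J/kg reduces to the same SI base units, so it is a valid unit for specific energy.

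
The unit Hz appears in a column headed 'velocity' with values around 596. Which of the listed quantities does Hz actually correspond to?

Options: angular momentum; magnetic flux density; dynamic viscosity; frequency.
frequency

velocity should have units dimensionally equivalent to m / s (e.g. m/s).
The given unit 'Hz' reduces to 1 / s. Of the listed options, that is the dimensionality of frequency.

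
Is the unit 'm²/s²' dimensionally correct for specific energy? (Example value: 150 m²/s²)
Yes

specific energy has SI base units: m^2 / s^2
m²/s² reduces to the same SI base units, so it is a valid unit for specific energy.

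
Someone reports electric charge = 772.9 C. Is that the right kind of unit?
Yes

electric charge has SI base units: A * s
C reduces to the same SI base units, so it is a valid unit for electric charge.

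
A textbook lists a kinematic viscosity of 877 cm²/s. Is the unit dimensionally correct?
Yes

kinematic viscosity has SI base units: m^2 / s
cm²/s reduces to the same SI base units, so it is a valid unit for kinematic viscosity.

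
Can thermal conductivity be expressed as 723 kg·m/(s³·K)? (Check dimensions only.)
Yes

thermal conductivity has SI base units: kg * m / (s^3 * K)
kg·m/(s³·K) reduces to the same SI base units, so it is a valid unit for thermal conductivity.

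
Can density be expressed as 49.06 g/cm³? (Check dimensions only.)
Yes

density has SI base units: kg / m^3
g/cm³ reduces to the same SI base units, so it is a valid unit for density.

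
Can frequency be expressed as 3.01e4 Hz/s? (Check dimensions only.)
No

frequency has SI base units: 1 / s
Hz/s does NOT reduce to 1 / s; a valid unit for frequency would be e.g. Hz.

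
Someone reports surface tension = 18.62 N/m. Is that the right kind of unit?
Yes

surface tension has SI base units: kg / s^2
N/m reduces to the same SI base units, so it is a valid unit for surface tension.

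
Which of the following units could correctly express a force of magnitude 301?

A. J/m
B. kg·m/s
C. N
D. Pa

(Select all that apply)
A, C

force has SI base units: kg * m / s^2

Checking each option against kg * m / s^2:
  A. J/m: ✓ matches
  B. kg·m/s: ✗ does not match
  C. N: ✓ matches
  D. Pa: ✗ does not match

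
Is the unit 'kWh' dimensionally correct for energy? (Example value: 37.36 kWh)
Yes

energy has SI base units: kg * m^2 / s^2
kWh reduces to the same SI base units, so it is a valid unit for energy.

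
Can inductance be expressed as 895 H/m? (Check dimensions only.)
No

inductance has SI base units: kg * m^2 / (A^2 * s^2)
H/m does NOT reduce to kg * m^2 / (A^2 * s^2); a valid unit for inductance would be e.g. H.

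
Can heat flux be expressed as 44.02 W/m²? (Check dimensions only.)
Yes

heat flux has SI base units: kg / s^3
W/m² reduces to the same SI base units, so it is a valid unit for heat flux.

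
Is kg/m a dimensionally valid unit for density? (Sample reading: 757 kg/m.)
No

density has SI base units: kg / m^3
kg/m does NOT reduce to kg / m^3; a valid unit for density would be e.g. kg/m³.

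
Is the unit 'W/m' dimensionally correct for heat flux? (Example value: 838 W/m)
No

heat flux has SI base units: kg / s^3
W/m does NOT reduce to kg / s^3; a valid unit for heat flux would be e.g. W/m².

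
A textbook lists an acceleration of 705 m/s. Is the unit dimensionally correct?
No

acceleration has SI base units: m / s^2
m/s does NOT reduce to m / s^2; a valid unit for acceleration would be e.g. m/s².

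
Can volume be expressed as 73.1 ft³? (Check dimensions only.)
Yes

volume has SI base units: m^3
ft³ reduces to the same SI base units, so it is a valid unit for volume.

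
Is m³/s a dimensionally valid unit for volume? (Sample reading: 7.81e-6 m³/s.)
No

volume has SI base units: m^3
m³/s does NOT reduce to m^3; a valid unit for volume would be e.g. m³.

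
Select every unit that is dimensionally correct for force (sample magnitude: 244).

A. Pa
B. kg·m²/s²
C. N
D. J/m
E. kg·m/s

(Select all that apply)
C, D

force has SI base units: kg * m / s^2

Checking each option against kg * m / s^2:
  A. Pa: ✗ does not match
  B. kg·m²/s²: ✗ does not match
  C. N: ✓ matches
  D. J/m: ✓ matches
  E. kg·m/s: ✗ does not match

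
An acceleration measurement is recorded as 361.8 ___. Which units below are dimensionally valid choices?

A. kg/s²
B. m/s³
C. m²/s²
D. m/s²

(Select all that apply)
D

acceleration has SI base units: m / s^2

Checking each option against m / s^2:
  A. kg/s²: ✗ does not match
  B. m/s³: ✗ does not match
  C. m²/s²: ✗ does not match
  D. m/s²: ✓ matches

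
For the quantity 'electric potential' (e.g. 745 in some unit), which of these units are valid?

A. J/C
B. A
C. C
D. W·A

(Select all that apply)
A

electric potential has SI base units: kg * m^2 / (A * s^3)

Checking each option against kg * m^2 / (A * s^3):
  A. J/C: ✓ matches
  B. A: ✗ does not match
  C. C: ✗ does not match
  D. W·A: ✗ does not match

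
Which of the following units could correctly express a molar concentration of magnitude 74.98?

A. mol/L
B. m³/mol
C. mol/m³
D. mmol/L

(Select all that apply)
A, C, D

molar concentration has SI base units: mol / m^3

Checking each option against mol / m^3:
  A. mol/L: ✓ matches
  B. m³/mol: ✗ does not match
  C. mol/m³: ✓ matches
  D. mmol/L: ✓ matches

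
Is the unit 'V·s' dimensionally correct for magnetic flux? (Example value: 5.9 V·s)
Yes

magnetic flux has SI base units: kg * m^2 / (A * s^2)
V·s reduces to the same SI base units, so it is a valid unit for magnetic flux.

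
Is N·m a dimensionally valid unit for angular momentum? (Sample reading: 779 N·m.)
No

angular momentum has SI base units: kg * m^2 / s
N·m does NOT reduce to kg * m^2 / s; a valid unit for angular momentum would be e.g. kg·m²/s.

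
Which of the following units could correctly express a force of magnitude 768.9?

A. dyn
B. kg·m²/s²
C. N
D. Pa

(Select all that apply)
A, C

force has SI base units: kg * m / s^2

Checking each option against kg * m / s^2:
  A. dyn: ✓ matches
  B. kg·m²/s²: ✗ does not match
  C. N: ✓ matches
  D. Pa: ✗ does not match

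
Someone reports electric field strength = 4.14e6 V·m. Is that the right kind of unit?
No

electric field strength has SI base units: kg * m / (A * s^3)
V·m does NOT reduce to kg * m / (A * s^3); a valid unit for electric field strength would be e.g. V/m.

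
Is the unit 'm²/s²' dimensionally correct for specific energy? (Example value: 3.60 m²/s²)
Yes

specific energy has SI base units: m^2 / s^2
m²/s² reduces to the same SI base units, so it is a valid unit for specific energy.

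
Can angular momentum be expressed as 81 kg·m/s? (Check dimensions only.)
No

angular momentum has SI base units: kg * m^2 / s
kg·m/s does NOT reduce to kg * m^2 / s; a valid unit for angular momentum would be e.g. kg·m²/s.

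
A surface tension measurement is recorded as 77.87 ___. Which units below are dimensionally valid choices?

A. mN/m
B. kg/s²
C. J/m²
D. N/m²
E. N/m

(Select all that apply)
A, B, C, E

surface tension has SI base units: kg / s^2

Checking each option against kg / s^2:
  A. mN/m: ✓ matches
  B. kg/s²: ✓ matches
  C. J/m²: ✓ matches
  D. N/m²: ✗ does not match
  E. N/m: ✓ matches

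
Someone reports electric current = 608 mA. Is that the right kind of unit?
Yes

electric current has SI base units: A
mA reduces to the same SI base units, so it is a valid unit for electric current.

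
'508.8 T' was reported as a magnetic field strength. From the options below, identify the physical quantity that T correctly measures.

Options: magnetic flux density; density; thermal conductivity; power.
magnetic flux density

magnetic field strength should have units dimensionally equivalent to A / m (e.g. A/m).
The given unit 'T' reduces to kg / (A * s^2). Of the listed options, that is the dimensionality of magnetic flux density.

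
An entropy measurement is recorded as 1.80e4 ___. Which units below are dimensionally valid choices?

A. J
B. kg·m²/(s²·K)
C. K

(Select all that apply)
B

entropy has SI base units: kg * m^2 / (s^2 * K)

Checking each option against kg * m^2 / (s^2 * K):
  A. J: ✗ does not match
  B. kg·m²/(s²·K): ✓ matches
  C. K: ✗ does not match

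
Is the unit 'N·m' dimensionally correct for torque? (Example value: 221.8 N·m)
Yes

torque has SI base units: kg * m^2 / s^2
N·m reduces to the same SI base units, so it is a valid unit for torque.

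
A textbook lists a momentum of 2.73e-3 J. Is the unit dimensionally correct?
No

momentum has SI base units: kg * m / s
J does NOT reduce to kg * m / s; a valid unit for momentum would be e.g. kg·m/s.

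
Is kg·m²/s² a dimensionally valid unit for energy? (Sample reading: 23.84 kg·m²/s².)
Yes

energy has SI base units: kg * m^2 / s^2
kg·m²/s² reduces to the same SI base units, so it is a valid unit for energy.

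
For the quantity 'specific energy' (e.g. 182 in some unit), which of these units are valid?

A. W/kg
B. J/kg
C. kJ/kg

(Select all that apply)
B, C

specific energy has SI base units: m^2 / s^2

Checking each option against m^2 / s^2:
  A. W/kg: ✗ does not match
  B. J/kg: ✓ matches
  C. kJ/kg: ✓ matches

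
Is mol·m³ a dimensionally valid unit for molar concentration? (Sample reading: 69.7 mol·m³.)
No

molar concentration has SI base units: mol / m^3
mol·m³ does NOT reduce to mol / m^3; a valid unit for molar concentration would be e.g. mol/m³.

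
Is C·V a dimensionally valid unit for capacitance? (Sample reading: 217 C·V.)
No

capacitance has SI base units: A^2 * s^4 / (kg * m^2)
C·V does NOT reduce to A^2 * s^4 / (kg * m^2); a valid unit for capacitance would be e.g. F.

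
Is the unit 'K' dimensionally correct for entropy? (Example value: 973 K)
No

entropy has SI base units: kg * m^2 / (s^2 * K)
K does NOT reduce to kg * m^2 / (s^2 * K); a valid unit for entropy would be e.g. J/K.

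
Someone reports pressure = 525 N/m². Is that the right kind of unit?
Yes

pressure has SI base units: kg / (m * s^2)
N/m² reduces to the same SI base units, so it is a valid unit for pressure.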